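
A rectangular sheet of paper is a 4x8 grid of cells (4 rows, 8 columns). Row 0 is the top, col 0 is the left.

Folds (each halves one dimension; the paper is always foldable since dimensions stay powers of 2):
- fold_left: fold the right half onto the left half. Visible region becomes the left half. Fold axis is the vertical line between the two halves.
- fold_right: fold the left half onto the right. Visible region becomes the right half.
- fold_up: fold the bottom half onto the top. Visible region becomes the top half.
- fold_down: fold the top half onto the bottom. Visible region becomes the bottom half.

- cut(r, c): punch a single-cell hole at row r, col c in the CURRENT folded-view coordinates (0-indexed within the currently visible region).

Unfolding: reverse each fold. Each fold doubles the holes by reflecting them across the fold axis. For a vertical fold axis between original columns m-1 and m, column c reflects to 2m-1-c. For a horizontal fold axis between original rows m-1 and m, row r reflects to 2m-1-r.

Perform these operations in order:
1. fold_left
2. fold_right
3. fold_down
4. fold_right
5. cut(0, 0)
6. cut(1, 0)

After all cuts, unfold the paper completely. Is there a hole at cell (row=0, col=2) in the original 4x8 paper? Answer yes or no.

Op 1 fold_left: fold axis v@4; visible region now rows[0,4) x cols[0,4) = 4x4
Op 2 fold_right: fold axis v@2; visible region now rows[0,4) x cols[2,4) = 4x2
Op 3 fold_down: fold axis h@2; visible region now rows[2,4) x cols[2,4) = 2x2
Op 4 fold_right: fold axis v@3; visible region now rows[2,4) x cols[3,4) = 2x1
Op 5 cut(0, 0): punch at orig (2,3); cuts so far [(2, 3)]; region rows[2,4) x cols[3,4) = 2x1
Op 6 cut(1, 0): punch at orig (3,3); cuts so far [(2, 3), (3, 3)]; region rows[2,4) x cols[3,4) = 2x1
Unfold 1 (reflect across v@3): 4 holes -> [(2, 2), (2, 3), (3, 2), (3, 3)]
Unfold 2 (reflect across h@2): 8 holes -> [(0, 2), (0, 3), (1, 2), (1, 3), (2, 2), (2, 3), (3, 2), (3, 3)]
Unfold 3 (reflect across v@2): 16 holes -> [(0, 0), (0, 1), (0, 2), (0, 3), (1, 0), (1, 1), (1, 2), (1, 3), (2, 0), (2, 1), (2, 2), (2, 3), (3, 0), (3, 1), (3, 2), (3, 3)]
Unfold 4 (reflect across v@4): 32 holes -> [(0, 0), (0, 1), (0, 2), (0, 3), (0, 4), (0, 5), (0, 6), (0, 7), (1, 0), (1, 1), (1, 2), (1, 3), (1, 4), (1, 5), (1, 6), (1, 7), (2, 0), (2, 1), (2, 2), (2, 3), (2, 4), (2, 5), (2, 6), (2, 7), (3, 0), (3, 1), (3, 2), (3, 3), (3, 4), (3, 5), (3, 6), (3, 7)]
Holes: [(0, 0), (0, 1), (0, 2), (0, 3), (0, 4), (0, 5), (0, 6), (0, 7), (1, 0), (1, 1), (1, 2), (1, 3), (1, 4), (1, 5), (1, 6), (1, 7), (2, 0), (2, 1), (2, 2), (2, 3), (2, 4), (2, 5), (2, 6), (2, 7), (3, 0), (3, 1), (3, 2), (3, 3), (3, 4), (3, 5), (3, 6), (3, 7)]

Answer: yes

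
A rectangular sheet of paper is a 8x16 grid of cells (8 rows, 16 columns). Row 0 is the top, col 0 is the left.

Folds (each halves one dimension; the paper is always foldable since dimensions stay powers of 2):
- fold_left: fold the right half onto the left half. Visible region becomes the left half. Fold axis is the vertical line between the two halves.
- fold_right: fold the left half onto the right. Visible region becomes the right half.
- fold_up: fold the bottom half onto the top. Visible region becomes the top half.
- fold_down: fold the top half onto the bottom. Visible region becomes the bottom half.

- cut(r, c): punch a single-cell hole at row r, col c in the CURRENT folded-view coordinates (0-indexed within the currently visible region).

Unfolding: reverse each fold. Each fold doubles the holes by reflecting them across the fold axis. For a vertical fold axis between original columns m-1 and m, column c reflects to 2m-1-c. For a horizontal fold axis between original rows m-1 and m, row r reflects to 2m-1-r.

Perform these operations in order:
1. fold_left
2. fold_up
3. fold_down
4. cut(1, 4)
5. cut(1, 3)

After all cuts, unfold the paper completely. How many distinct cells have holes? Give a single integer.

Op 1 fold_left: fold axis v@8; visible region now rows[0,8) x cols[0,8) = 8x8
Op 2 fold_up: fold axis h@4; visible region now rows[0,4) x cols[0,8) = 4x8
Op 3 fold_down: fold axis h@2; visible region now rows[2,4) x cols[0,8) = 2x8
Op 4 cut(1, 4): punch at orig (3,4); cuts so far [(3, 4)]; region rows[2,4) x cols[0,8) = 2x8
Op 5 cut(1, 3): punch at orig (3,3); cuts so far [(3, 3), (3, 4)]; region rows[2,4) x cols[0,8) = 2x8
Unfold 1 (reflect across h@2): 4 holes -> [(0, 3), (0, 4), (3, 3), (3, 4)]
Unfold 2 (reflect across h@4): 8 holes -> [(0, 3), (0, 4), (3, 3), (3, 4), (4, 3), (4, 4), (7, 3), (7, 4)]
Unfold 3 (reflect across v@8): 16 holes -> [(0, 3), (0, 4), (0, 11), (0, 12), (3, 3), (3, 4), (3, 11), (3, 12), (4, 3), (4, 4), (4, 11), (4, 12), (7, 3), (7, 4), (7, 11), (7, 12)]

Answer: 16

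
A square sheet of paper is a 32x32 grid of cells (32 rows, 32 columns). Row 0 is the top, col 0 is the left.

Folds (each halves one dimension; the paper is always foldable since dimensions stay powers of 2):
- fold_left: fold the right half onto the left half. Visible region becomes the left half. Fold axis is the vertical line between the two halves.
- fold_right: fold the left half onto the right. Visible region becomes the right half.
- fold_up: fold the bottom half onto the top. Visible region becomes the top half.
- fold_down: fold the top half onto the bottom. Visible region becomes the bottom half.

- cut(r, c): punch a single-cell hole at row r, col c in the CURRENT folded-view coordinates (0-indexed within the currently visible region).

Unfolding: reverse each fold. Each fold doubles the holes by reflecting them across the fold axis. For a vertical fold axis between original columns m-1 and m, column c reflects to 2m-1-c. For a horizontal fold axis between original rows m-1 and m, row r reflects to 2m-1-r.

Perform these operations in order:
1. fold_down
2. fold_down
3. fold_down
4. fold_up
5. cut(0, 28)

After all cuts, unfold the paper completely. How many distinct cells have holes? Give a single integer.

Op 1 fold_down: fold axis h@16; visible region now rows[16,32) x cols[0,32) = 16x32
Op 2 fold_down: fold axis h@24; visible region now rows[24,32) x cols[0,32) = 8x32
Op 3 fold_down: fold axis h@28; visible region now rows[28,32) x cols[0,32) = 4x32
Op 4 fold_up: fold axis h@30; visible region now rows[28,30) x cols[0,32) = 2x32
Op 5 cut(0, 28): punch at orig (28,28); cuts so far [(28, 28)]; region rows[28,30) x cols[0,32) = 2x32
Unfold 1 (reflect across h@30): 2 holes -> [(28, 28), (31, 28)]
Unfold 2 (reflect across h@28): 4 holes -> [(24, 28), (27, 28), (28, 28), (31, 28)]
Unfold 3 (reflect across h@24): 8 holes -> [(16, 28), (19, 28), (20, 28), (23, 28), (24, 28), (27, 28), (28, 28), (31, 28)]
Unfold 4 (reflect across h@16): 16 holes -> [(0, 28), (3, 28), (4, 28), (7, 28), (8, 28), (11, 28), (12, 28), (15, 28), (16, 28), (19, 28), (20, 28), (23, 28), (24, 28), (27, 28), (28, 28), (31, 28)]

Answer: 16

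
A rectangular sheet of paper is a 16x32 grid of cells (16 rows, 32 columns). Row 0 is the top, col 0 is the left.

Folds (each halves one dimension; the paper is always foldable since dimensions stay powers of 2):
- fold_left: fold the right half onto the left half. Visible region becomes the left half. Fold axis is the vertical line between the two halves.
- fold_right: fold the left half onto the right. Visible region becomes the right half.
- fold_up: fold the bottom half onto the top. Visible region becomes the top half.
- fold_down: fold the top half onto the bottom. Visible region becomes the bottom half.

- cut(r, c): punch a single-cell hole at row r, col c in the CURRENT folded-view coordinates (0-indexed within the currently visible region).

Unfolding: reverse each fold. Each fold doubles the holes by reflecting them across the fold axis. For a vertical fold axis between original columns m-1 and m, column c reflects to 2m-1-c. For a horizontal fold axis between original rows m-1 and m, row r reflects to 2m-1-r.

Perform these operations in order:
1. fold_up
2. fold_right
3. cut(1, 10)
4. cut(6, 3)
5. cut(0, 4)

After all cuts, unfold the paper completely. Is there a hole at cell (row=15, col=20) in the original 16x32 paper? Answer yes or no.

Answer: yes

Derivation:
Op 1 fold_up: fold axis h@8; visible region now rows[0,8) x cols[0,32) = 8x32
Op 2 fold_right: fold axis v@16; visible region now rows[0,8) x cols[16,32) = 8x16
Op 3 cut(1, 10): punch at orig (1,26); cuts so far [(1, 26)]; region rows[0,8) x cols[16,32) = 8x16
Op 4 cut(6, 3): punch at orig (6,19); cuts so far [(1, 26), (6, 19)]; region rows[0,8) x cols[16,32) = 8x16
Op 5 cut(0, 4): punch at orig (0,20); cuts so far [(0, 20), (1, 26), (6, 19)]; region rows[0,8) x cols[16,32) = 8x16
Unfold 1 (reflect across v@16): 6 holes -> [(0, 11), (0, 20), (1, 5), (1, 26), (6, 12), (6, 19)]
Unfold 2 (reflect across h@8): 12 holes -> [(0, 11), (0, 20), (1, 5), (1, 26), (6, 12), (6, 19), (9, 12), (9, 19), (14, 5), (14, 26), (15, 11), (15, 20)]
Holes: [(0, 11), (0, 20), (1, 5), (1, 26), (6, 12), (6, 19), (9, 12), (9, 19), (14, 5), (14, 26), (15, 11), (15, 20)]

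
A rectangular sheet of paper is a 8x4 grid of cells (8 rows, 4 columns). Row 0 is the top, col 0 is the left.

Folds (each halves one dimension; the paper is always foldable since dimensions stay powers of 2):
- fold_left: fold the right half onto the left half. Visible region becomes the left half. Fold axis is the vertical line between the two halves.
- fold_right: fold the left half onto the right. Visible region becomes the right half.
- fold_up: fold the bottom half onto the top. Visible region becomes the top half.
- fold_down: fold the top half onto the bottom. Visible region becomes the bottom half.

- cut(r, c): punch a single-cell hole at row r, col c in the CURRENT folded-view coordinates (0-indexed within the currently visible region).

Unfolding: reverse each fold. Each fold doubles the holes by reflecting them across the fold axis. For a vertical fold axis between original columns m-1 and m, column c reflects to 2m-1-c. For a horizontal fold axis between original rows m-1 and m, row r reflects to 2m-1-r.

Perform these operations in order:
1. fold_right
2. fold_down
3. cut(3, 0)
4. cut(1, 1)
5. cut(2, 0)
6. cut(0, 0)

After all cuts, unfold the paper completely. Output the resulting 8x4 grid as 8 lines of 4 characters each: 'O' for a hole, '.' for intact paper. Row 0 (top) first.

Op 1 fold_right: fold axis v@2; visible region now rows[0,8) x cols[2,4) = 8x2
Op 2 fold_down: fold axis h@4; visible region now rows[4,8) x cols[2,4) = 4x2
Op 3 cut(3, 0): punch at orig (7,2); cuts so far [(7, 2)]; region rows[4,8) x cols[2,4) = 4x2
Op 4 cut(1, 1): punch at orig (5,3); cuts so far [(5, 3), (7, 2)]; region rows[4,8) x cols[2,4) = 4x2
Op 5 cut(2, 0): punch at orig (6,2); cuts so far [(5, 3), (6, 2), (7, 2)]; region rows[4,8) x cols[2,4) = 4x2
Op 6 cut(0, 0): punch at orig (4,2); cuts so far [(4, 2), (5, 3), (6, 2), (7, 2)]; region rows[4,8) x cols[2,4) = 4x2
Unfold 1 (reflect across h@4): 8 holes -> [(0, 2), (1, 2), (2, 3), (3, 2), (4, 2), (5, 3), (6, 2), (7, 2)]
Unfold 2 (reflect across v@2): 16 holes -> [(0, 1), (0, 2), (1, 1), (1, 2), (2, 0), (2, 3), (3, 1), (3, 2), (4, 1), (4, 2), (5, 0), (5, 3), (6, 1), (6, 2), (7, 1), (7, 2)]

Answer: .OO.
.OO.
O..O
.OO.
.OO.
O..O
.OO.
.OO.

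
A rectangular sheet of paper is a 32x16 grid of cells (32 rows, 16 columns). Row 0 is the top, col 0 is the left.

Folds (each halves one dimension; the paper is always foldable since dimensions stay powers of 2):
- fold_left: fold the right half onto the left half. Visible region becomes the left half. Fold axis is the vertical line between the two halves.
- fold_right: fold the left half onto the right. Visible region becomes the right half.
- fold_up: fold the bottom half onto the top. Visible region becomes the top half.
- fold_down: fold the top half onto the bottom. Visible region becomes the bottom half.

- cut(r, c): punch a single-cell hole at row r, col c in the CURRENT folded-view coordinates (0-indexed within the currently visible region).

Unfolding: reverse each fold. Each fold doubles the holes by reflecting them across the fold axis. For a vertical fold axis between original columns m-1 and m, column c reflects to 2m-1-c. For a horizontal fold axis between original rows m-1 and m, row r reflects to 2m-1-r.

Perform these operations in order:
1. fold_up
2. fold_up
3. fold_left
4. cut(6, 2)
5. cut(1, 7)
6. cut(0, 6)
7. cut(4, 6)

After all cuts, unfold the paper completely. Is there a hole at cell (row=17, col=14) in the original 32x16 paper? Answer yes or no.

Op 1 fold_up: fold axis h@16; visible region now rows[0,16) x cols[0,16) = 16x16
Op 2 fold_up: fold axis h@8; visible region now rows[0,8) x cols[0,16) = 8x16
Op 3 fold_left: fold axis v@8; visible region now rows[0,8) x cols[0,8) = 8x8
Op 4 cut(6, 2): punch at orig (6,2); cuts so far [(6, 2)]; region rows[0,8) x cols[0,8) = 8x8
Op 5 cut(1, 7): punch at orig (1,7); cuts so far [(1, 7), (6, 2)]; region rows[0,8) x cols[0,8) = 8x8
Op 6 cut(0, 6): punch at orig (0,6); cuts so far [(0, 6), (1, 7), (6, 2)]; region rows[0,8) x cols[0,8) = 8x8
Op 7 cut(4, 6): punch at orig (4,6); cuts so far [(0, 6), (1, 7), (4, 6), (6, 2)]; region rows[0,8) x cols[0,8) = 8x8
Unfold 1 (reflect across v@8): 8 holes -> [(0, 6), (0, 9), (1, 7), (1, 8), (4, 6), (4, 9), (6, 2), (6, 13)]
Unfold 2 (reflect across h@8): 16 holes -> [(0, 6), (0, 9), (1, 7), (1, 8), (4, 6), (4, 9), (6, 2), (6, 13), (9, 2), (9, 13), (11, 6), (11, 9), (14, 7), (14, 8), (15, 6), (15, 9)]
Unfold 3 (reflect across h@16): 32 holes -> [(0, 6), (0, 9), (1, 7), (1, 8), (4, 6), (4, 9), (6, 2), (6, 13), (9, 2), (9, 13), (11, 6), (11, 9), (14, 7), (14, 8), (15, 6), (15, 9), (16, 6), (16, 9), (17, 7), (17, 8), (20, 6), (20, 9), (22, 2), (22, 13), (25, 2), (25, 13), (27, 6), (27, 9), (30, 7), (30, 8), (31, 6), (31, 9)]
Holes: [(0, 6), (0, 9), (1, 7), (1, 8), (4, 6), (4, 9), (6, 2), (6, 13), (9, 2), (9, 13), (11, 6), (11, 9), (14, 7), (14, 8), (15, 6), (15, 9), (16, 6), (16, 9), (17, 7), (17, 8), (20, 6), (20, 9), (22, 2), (22, 13), (25, 2), (25, 13), (27, 6), (27, 9), (30, 7), (30, 8), (31, 6), (31, 9)]

Answer: no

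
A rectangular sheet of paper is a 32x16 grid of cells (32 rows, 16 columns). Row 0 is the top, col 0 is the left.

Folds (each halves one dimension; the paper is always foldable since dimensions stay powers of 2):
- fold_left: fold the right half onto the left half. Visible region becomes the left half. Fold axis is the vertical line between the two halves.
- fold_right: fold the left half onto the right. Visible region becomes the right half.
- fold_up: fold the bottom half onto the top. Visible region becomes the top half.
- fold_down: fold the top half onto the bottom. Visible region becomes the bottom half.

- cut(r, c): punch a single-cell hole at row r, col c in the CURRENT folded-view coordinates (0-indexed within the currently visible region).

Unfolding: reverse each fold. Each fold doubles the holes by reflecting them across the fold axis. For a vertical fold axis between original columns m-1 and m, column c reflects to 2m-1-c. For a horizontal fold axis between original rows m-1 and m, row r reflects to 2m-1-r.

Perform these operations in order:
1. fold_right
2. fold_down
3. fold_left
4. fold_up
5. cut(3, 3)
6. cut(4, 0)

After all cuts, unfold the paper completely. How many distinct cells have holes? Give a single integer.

Answer: 32

Derivation:
Op 1 fold_right: fold axis v@8; visible region now rows[0,32) x cols[8,16) = 32x8
Op 2 fold_down: fold axis h@16; visible region now rows[16,32) x cols[8,16) = 16x8
Op 3 fold_left: fold axis v@12; visible region now rows[16,32) x cols[8,12) = 16x4
Op 4 fold_up: fold axis h@24; visible region now rows[16,24) x cols[8,12) = 8x4
Op 5 cut(3, 3): punch at orig (19,11); cuts so far [(19, 11)]; region rows[16,24) x cols[8,12) = 8x4
Op 6 cut(4, 0): punch at orig (20,8); cuts so far [(19, 11), (20, 8)]; region rows[16,24) x cols[8,12) = 8x4
Unfold 1 (reflect across h@24): 4 holes -> [(19, 11), (20, 8), (27, 8), (28, 11)]
Unfold 2 (reflect across v@12): 8 holes -> [(19, 11), (19, 12), (20, 8), (20, 15), (27, 8), (27, 15), (28, 11), (28, 12)]
Unfold 3 (reflect across h@16): 16 holes -> [(3, 11), (3, 12), (4, 8), (4, 15), (11, 8), (11, 15), (12, 11), (12, 12), (19, 11), (19, 12), (20, 8), (20, 15), (27, 8), (27, 15), (28, 11), (28, 12)]
Unfold 4 (reflect across v@8): 32 holes -> [(3, 3), (3, 4), (3, 11), (3, 12), (4, 0), (4, 7), (4, 8), (4, 15), (11, 0), (11, 7), (11, 8), (11, 15), (12, 3), (12, 4), (12, 11), (12, 12), (19, 3), (19, 4), (19, 11), (19, 12), (20, 0), (20, 7), (20, 8), (20, 15), (27, 0), (27, 7), (27, 8), (27, 15), (28, 3), (28, 4), (28, 11), (28, 12)]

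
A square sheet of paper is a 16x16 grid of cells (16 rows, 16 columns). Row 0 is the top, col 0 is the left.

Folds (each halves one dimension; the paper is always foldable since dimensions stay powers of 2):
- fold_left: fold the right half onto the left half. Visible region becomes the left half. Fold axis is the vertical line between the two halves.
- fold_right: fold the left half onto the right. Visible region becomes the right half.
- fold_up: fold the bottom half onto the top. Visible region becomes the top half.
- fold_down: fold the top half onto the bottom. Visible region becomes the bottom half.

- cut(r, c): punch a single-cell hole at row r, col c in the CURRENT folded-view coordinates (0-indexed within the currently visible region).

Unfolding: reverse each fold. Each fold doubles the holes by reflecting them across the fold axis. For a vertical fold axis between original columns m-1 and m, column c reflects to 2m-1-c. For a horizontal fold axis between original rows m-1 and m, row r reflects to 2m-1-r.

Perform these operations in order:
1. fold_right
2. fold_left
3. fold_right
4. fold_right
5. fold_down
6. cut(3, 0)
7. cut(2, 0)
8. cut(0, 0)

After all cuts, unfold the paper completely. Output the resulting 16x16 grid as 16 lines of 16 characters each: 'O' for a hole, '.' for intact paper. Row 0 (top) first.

Op 1 fold_right: fold axis v@8; visible region now rows[0,16) x cols[8,16) = 16x8
Op 2 fold_left: fold axis v@12; visible region now rows[0,16) x cols[8,12) = 16x4
Op 3 fold_right: fold axis v@10; visible region now rows[0,16) x cols[10,12) = 16x2
Op 4 fold_right: fold axis v@11; visible region now rows[0,16) x cols[11,12) = 16x1
Op 5 fold_down: fold axis h@8; visible region now rows[8,16) x cols[11,12) = 8x1
Op 6 cut(3, 0): punch at orig (11,11); cuts so far [(11, 11)]; region rows[8,16) x cols[11,12) = 8x1
Op 7 cut(2, 0): punch at orig (10,11); cuts so far [(10, 11), (11, 11)]; region rows[8,16) x cols[11,12) = 8x1
Op 8 cut(0, 0): punch at orig (8,11); cuts so far [(8, 11), (10, 11), (11, 11)]; region rows[8,16) x cols[11,12) = 8x1
Unfold 1 (reflect across h@8): 6 holes -> [(4, 11), (5, 11), (7, 11), (8, 11), (10, 11), (11, 11)]
Unfold 2 (reflect across v@11): 12 holes -> [(4, 10), (4, 11), (5, 10), (5, 11), (7, 10), (7, 11), (8, 10), (8, 11), (10, 10), (10, 11), (11, 10), (11, 11)]
Unfold 3 (reflect across v@10): 24 holes -> [(4, 8), (4, 9), (4, 10), (4, 11), (5, 8), (5, 9), (5, 10), (5, 11), (7, 8), (7, 9), (7, 10), (7, 11), (8, 8), (8, 9), (8, 10), (8, 11), (10, 8), (10, 9), (10, 10), (10, 11), (11, 8), (11, 9), (11, 10), (11, 11)]
Unfold 4 (reflect across v@12): 48 holes -> [(4, 8), (4, 9), (4, 10), (4, 11), (4, 12), (4, 13), (4, 14), (4, 15), (5, 8), (5, 9), (5, 10), (5, 11), (5, 12), (5, 13), (5, 14), (5, 15), (7, 8), (7, 9), (7, 10), (7, 11), (7, 12), (7, 13), (7, 14), (7, 15), (8, 8), (8, 9), (8, 10), (8, 11), (8, 12), (8, 13), (8, 14), (8, 15), (10, 8), (10, 9), (10, 10), (10, 11), (10, 12), (10, 13), (10, 14), (10, 15), (11, 8), (11, 9), (11, 10), (11, 11), (11, 12), (11, 13), (11, 14), (11, 15)]
Unfold 5 (reflect across v@8): 96 holes -> [(4, 0), (4, 1), (4, 2), (4, 3), (4, 4), (4, 5), (4, 6), (4, 7), (4, 8), (4, 9), (4, 10), (4, 11), (4, 12), (4, 13), (4, 14), (4, 15), (5, 0), (5, 1), (5, 2), (5, 3), (5, 4), (5, 5), (5, 6), (5, 7), (5, 8), (5, 9), (5, 10), (5, 11), (5, 12), (5, 13), (5, 14), (5, 15), (7, 0), (7, 1), (7, 2), (7, 3), (7, 4), (7, 5), (7, 6), (7, 7), (7, 8), (7, 9), (7, 10), (7, 11), (7, 12), (7, 13), (7, 14), (7, 15), (8, 0), (8, 1), (8, 2), (8, 3), (8, 4), (8, 5), (8, 6), (8, 7), (8, 8), (8, 9), (8, 10), (8, 11), (8, 12), (8, 13), (8, 14), (8, 15), (10, 0), (10, 1), (10, 2), (10, 3), (10, 4), (10, 5), (10, 6), (10, 7), (10, 8), (10, 9), (10, 10), (10, 11), (10, 12), (10, 13), (10, 14), (10, 15), (11, 0), (11, 1), (11, 2), (11, 3), (11, 4), (11, 5), (11, 6), (11, 7), (11, 8), (11, 9), (11, 10), (11, 11), (11, 12), (11, 13), (11, 14), (11, 15)]

Answer: ................
................
................
................
OOOOOOOOOOOOOOOO
OOOOOOOOOOOOOOOO
................
OOOOOOOOOOOOOOOO
OOOOOOOOOOOOOOOO
................
OOOOOOOOOOOOOOOO
OOOOOOOOOOOOOOOO
................
................
................
................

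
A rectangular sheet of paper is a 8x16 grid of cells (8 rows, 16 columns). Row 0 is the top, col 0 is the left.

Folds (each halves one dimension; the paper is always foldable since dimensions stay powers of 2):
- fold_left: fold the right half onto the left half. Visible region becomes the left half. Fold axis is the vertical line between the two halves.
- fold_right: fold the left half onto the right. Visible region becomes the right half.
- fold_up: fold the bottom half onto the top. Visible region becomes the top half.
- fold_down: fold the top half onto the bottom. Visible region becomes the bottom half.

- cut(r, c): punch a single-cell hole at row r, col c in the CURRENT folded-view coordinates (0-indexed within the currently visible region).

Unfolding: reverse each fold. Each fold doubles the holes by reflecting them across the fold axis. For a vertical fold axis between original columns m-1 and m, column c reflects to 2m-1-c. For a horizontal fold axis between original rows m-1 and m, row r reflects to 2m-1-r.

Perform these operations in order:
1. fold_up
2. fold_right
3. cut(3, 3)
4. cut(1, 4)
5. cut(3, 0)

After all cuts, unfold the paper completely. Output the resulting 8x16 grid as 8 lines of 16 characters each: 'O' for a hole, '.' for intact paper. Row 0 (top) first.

Answer: ................
...O........O...
................
....O..OO..O....
....O..OO..O....
................
...O........O...
................

Derivation:
Op 1 fold_up: fold axis h@4; visible region now rows[0,4) x cols[0,16) = 4x16
Op 2 fold_right: fold axis v@8; visible region now rows[0,4) x cols[8,16) = 4x8
Op 3 cut(3, 3): punch at orig (3,11); cuts so far [(3, 11)]; region rows[0,4) x cols[8,16) = 4x8
Op 4 cut(1, 4): punch at orig (1,12); cuts so far [(1, 12), (3, 11)]; region rows[0,4) x cols[8,16) = 4x8
Op 5 cut(3, 0): punch at orig (3,8); cuts so far [(1, 12), (3, 8), (3, 11)]; region rows[0,4) x cols[8,16) = 4x8
Unfold 1 (reflect across v@8): 6 holes -> [(1, 3), (1, 12), (3, 4), (3, 7), (3, 8), (3, 11)]
Unfold 2 (reflect across h@4): 12 holes -> [(1, 3), (1, 12), (3, 4), (3, 7), (3, 8), (3, 11), (4, 4), (4, 7), (4, 8), (4, 11), (6, 3), (6, 12)]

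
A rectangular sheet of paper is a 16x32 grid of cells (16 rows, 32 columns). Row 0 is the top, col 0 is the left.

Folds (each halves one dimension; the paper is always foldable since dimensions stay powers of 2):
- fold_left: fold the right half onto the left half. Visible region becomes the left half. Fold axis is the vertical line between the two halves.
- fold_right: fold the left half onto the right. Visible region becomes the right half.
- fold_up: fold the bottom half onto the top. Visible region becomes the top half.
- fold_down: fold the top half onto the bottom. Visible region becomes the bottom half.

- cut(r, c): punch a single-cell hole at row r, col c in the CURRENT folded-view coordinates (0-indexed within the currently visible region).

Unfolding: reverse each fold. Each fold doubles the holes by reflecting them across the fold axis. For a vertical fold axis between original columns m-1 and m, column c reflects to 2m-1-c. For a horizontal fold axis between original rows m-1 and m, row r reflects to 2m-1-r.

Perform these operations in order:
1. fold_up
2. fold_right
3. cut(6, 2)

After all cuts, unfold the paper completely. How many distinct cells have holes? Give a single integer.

Answer: 4

Derivation:
Op 1 fold_up: fold axis h@8; visible region now rows[0,8) x cols[0,32) = 8x32
Op 2 fold_right: fold axis v@16; visible region now rows[0,8) x cols[16,32) = 8x16
Op 3 cut(6, 2): punch at orig (6,18); cuts so far [(6, 18)]; region rows[0,8) x cols[16,32) = 8x16
Unfold 1 (reflect across v@16): 2 holes -> [(6, 13), (6, 18)]
Unfold 2 (reflect across h@8): 4 holes -> [(6, 13), (6, 18), (9, 13), (9, 18)]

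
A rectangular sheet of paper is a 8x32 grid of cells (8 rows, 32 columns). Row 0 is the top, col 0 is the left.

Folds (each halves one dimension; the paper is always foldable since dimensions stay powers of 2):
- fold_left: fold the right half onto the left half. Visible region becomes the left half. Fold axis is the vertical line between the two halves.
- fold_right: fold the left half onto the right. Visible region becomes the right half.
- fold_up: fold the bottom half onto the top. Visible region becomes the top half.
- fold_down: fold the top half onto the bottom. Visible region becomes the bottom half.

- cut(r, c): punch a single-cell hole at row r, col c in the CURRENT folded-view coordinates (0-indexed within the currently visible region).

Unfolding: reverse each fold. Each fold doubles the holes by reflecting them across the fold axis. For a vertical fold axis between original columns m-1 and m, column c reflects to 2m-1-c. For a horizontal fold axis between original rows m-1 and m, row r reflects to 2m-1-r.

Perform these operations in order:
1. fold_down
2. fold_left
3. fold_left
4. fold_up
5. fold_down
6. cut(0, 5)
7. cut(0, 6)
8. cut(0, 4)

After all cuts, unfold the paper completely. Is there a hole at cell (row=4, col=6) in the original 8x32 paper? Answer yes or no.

Op 1 fold_down: fold axis h@4; visible region now rows[4,8) x cols[0,32) = 4x32
Op 2 fold_left: fold axis v@16; visible region now rows[4,8) x cols[0,16) = 4x16
Op 3 fold_left: fold axis v@8; visible region now rows[4,8) x cols[0,8) = 4x8
Op 4 fold_up: fold axis h@6; visible region now rows[4,6) x cols[0,8) = 2x8
Op 5 fold_down: fold axis h@5; visible region now rows[5,6) x cols[0,8) = 1x8
Op 6 cut(0, 5): punch at orig (5,5); cuts so far [(5, 5)]; region rows[5,6) x cols[0,8) = 1x8
Op 7 cut(0, 6): punch at orig (5,6); cuts so far [(5, 5), (5, 6)]; region rows[5,6) x cols[0,8) = 1x8
Op 8 cut(0, 4): punch at orig (5,4); cuts so far [(5, 4), (5, 5), (5, 6)]; region rows[5,6) x cols[0,8) = 1x8
Unfold 1 (reflect across h@5): 6 holes -> [(4, 4), (4, 5), (4, 6), (5, 4), (5, 5), (5, 6)]
Unfold 2 (reflect across h@6): 12 holes -> [(4, 4), (4, 5), (4, 6), (5, 4), (5, 5), (5, 6), (6, 4), (6, 5), (6, 6), (7, 4), (7, 5), (7, 6)]
Unfold 3 (reflect across v@8): 24 holes -> [(4, 4), (4, 5), (4, 6), (4, 9), (4, 10), (4, 11), (5, 4), (5, 5), (5, 6), (5, 9), (5, 10), (5, 11), (6, 4), (6, 5), (6, 6), (6, 9), (6, 10), (6, 11), (7, 4), (7, 5), (7, 6), (7, 9), (7, 10), (7, 11)]
Unfold 4 (reflect across v@16): 48 holes -> [(4, 4), (4, 5), (4, 6), (4, 9), (4, 10), (4, 11), (4, 20), (4, 21), (4, 22), (4, 25), (4, 26), (4, 27), (5, 4), (5, 5), (5, 6), (5, 9), (5, 10), (5, 11), (5, 20), (5, 21), (5, 22), (5, 25), (5, 26), (5, 27), (6, 4), (6, 5), (6, 6), (6, 9), (6, 10), (6, 11), (6, 20), (6, 21), (6, 22), (6, 25), (6, 26), (6, 27), (7, 4), (7, 5), (7, 6), (7, 9), (7, 10), (7, 11), (7, 20), (7, 21), (7, 22), (7, 25), (7, 26), (7, 27)]
Unfold 5 (reflect across h@4): 96 holes -> [(0, 4), (0, 5), (0, 6), (0, 9), (0, 10), (0, 11), (0, 20), (0, 21), (0, 22), (0, 25), (0, 26), (0, 27), (1, 4), (1, 5), (1, 6), (1, 9), (1, 10), (1, 11), (1, 20), (1, 21), (1, 22), (1, 25), (1, 26), (1, 27), (2, 4), (2, 5), (2, 6), (2, 9), (2, 10), (2, 11), (2, 20), (2, 21), (2, 22), (2, 25), (2, 26), (2, 27), (3, 4), (3, 5), (3, 6), (3, 9), (3, 10), (3, 11), (3, 20), (3, 21), (3, 22), (3, 25), (3, 26), (3, 27), (4, 4), (4, 5), (4, 6), (4, 9), (4, 10), (4, 11), (4, 20), (4, 21), (4, 22), (4, 25), (4, 26), (4, 27), (5, 4), (5, 5), (5, 6), (5, 9), (5, 10), (5, 11), (5, 20), (5, 21), (5, 22), (5, 25), (5, 26), (5, 27), (6, 4), (6, 5), (6, 6), (6, 9), (6, 10), (6, 11), (6, 20), (6, 21), (6, 22), (6, 25), (6, 26), (6, 27), (7, 4), (7, 5), (7, 6), (7, 9), (7, 10), (7, 11), (7, 20), (7, 21), (7, 22), (7, 25), (7, 26), (7, 27)]
Holes: [(0, 4), (0, 5), (0, 6), (0, 9), (0, 10), (0, 11), (0, 20), (0, 21), (0, 22), (0, 25), (0, 26), (0, 27), (1, 4), (1, 5), (1, 6), (1, 9), (1, 10), (1, 11), (1, 20), (1, 21), (1, 22), (1, 25), (1, 26), (1, 27), (2, 4), (2, 5), (2, 6), (2, 9), (2, 10), (2, 11), (2, 20), (2, 21), (2, 22), (2, 25), (2, 26), (2, 27), (3, 4), (3, 5), (3, 6), (3, 9), (3, 10), (3, 11), (3, 20), (3, 21), (3, 22), (3, 25), (3, 26), (3, 27), (4, 4), (4, 5), (4, 6), (4, 9), (4, 10), (4, 11), (4, 20), (4, 21), (4, 22), (4, 25), (4, 26), (4, 27), (5, 4), (5, 5), (5, 6), (5, 9), (5, 10), (5, 11), (5, 20), (5, 21), (5, 22), (5, 25), (5, 26), (5, 27), (6, 4), (6, 5), (6, 6), (6, 9), (6, 10), (6, 11), (6, 20), (6, 21), (6, 22), (6, 25), (6, 26), (6, 27), (7, 4), (7, 5), (7, 6), (7, 9), (7, 10), (7, 11), (7, 20), (7, 21), (7, 22), (7, 25), (7, 26), (7, 27)]

Answer: yes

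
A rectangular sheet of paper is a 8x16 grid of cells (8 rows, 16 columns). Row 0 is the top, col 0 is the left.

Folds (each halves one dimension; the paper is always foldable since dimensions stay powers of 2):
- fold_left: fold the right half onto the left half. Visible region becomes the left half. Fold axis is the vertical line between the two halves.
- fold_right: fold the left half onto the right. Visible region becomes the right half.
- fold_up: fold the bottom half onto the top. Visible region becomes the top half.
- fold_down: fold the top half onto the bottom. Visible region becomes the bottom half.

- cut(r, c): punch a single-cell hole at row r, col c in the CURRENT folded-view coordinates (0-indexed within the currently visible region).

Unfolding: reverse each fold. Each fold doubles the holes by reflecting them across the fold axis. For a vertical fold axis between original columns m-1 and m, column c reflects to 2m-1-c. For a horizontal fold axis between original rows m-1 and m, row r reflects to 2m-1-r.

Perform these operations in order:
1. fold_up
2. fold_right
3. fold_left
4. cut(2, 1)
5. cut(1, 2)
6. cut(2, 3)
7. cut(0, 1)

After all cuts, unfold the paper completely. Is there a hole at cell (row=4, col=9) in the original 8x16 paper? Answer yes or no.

Op 1 fold_up: fold axis h@4; visible region now rows[0,4) x cols[0,16) = 4x16
Op 2 fold_right: fold axis v@8; visible region now rows[0,4) x cols[8,16) = 4x8
Op 3 fold_left: fold axis v@12; visible region now rows[0,4) x cols[8,12) = 4x4
Op 4 cut(2, 1): punch at orig (2,9); cuts so far [(2, 9)]; region rows[0,4) x cols[8,12) = 4x4
Op 5 cut(1, 2): punch at orig (1,10); cuts so far [(1, 10), (2, 9)]; region rows[0,4) x cols[8,12) = 4x4
Op 6 cut(2, 3): punch at orig (2,11); cuts so far [(1, 10), (2, 9), (2, 11)]; region rows[0,4) x cols[8,12) = 4x4
Op 7 cut(0, 1): punch at orig (0,9); cuts so far [(0, 9), (1, 10), (2, 9), (2, 11)]; region rows[0,4) x cols[8,12) = 4x4
Unfold 1 (reflect across v@12): 8 holes -> [(0, 9), (0, 14), (1, 10), (1, 13), (2, 9), (2, 11), (2, 12), (2, 14)]
Unfold 2 (reflect across v@8): 16 holes -> [(0, 1), (0, 6), (0, 9), (0, 14), (1, 2), (1, 5), (1, 10), (1, 13), (2, 1), (2, 3), (2, 4), (2, 6), (2, 9), (2, 11), (2, 12), (2, 14)]
Unfold 3 (reflect across h@4): 32 holes -> [(0, 1), (0, 6), (0, 9), (0, 14), (1, 2), (1, 5), (1, 10), (1, 13), (2, 1), (2, 3), (2, 4), (2, 6), (2, 9), (2, 11), (2, 12), (2, 14), (5, 1), (5, 3), (5, 4), (5, 6), (5, 9), (5, 11), (5, 12), (5, 14), (6, 2), (6, 5), (6, 10), (6, 13), (7, 1), (7, 6), (7, 9), (7, 14)]
Holes: [(0, 1), (0, 6), (0, 9), (0, 14), (1, 2), (1, 5), (1, 10), (1, 13), (2, 1), (2, 3), (2, 4), (2, 6), (2, 9), (2, 11), (2, 12), (2, 14), (5, 1), (5, 3), (5, 4), (5, 6), (5, 9), (5, 11), (5, 12), (5, 14), (6, 2), (6, 5), (6, 10), (6, 13), (7, 1), (7, 6), (7, 9), (7, 14)]

Answer: no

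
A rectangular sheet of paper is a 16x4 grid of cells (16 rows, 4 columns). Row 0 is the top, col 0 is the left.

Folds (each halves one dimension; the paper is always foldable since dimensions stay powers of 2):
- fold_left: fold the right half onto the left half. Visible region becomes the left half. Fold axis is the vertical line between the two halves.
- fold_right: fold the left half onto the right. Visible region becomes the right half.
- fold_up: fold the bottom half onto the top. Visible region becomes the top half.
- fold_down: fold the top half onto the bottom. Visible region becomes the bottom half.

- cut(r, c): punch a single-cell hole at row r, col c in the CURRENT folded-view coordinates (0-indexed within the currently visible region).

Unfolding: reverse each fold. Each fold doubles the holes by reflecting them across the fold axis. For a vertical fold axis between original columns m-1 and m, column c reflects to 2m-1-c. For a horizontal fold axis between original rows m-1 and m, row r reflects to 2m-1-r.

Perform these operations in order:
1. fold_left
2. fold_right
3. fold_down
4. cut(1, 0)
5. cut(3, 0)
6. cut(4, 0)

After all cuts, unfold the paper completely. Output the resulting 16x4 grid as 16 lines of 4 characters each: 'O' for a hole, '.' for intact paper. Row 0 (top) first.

Op 1 fold_left: fold axis v@2; visible region now rows[0,16) x cols[0,2) = 16x2
Op 2 fold_right: fold axis v@1; visible region now rows[0,16) x cols[1,2) = 16x1
Op 3 fold_down: fold axis h@8; visible region now rows[8,16) x cols[1,2) = 8x1
Op 4 cut(1, 0): punch at orig (9,1); cuts so far [(9, 1)]; region rows[8,16) x cols[1,2) = 8x1
Op 5 cut(3, 0): punch at orig (11,1); cuts so far [(9, 1), (11, 1)]; region rows[8,16) x cols[1,2) = 8x1
Op 6 cut(4, 0): punch at orig (12,1); cuts so far [(9, 1), (11, 1), (12, 1)]; region rows[8,16) x cols[1,2) = 8x1
Unfold 1 (reflect across h@8): 6 holes -> [(3, 1), (4, 1), (6, 1), (9, 1), (11, 1), (12, 1)]
Unfold 2 (reflect across v@1): 12 holes -> [(3, 0), (3, 1), (4, 0), (4, 1), (6, 0), (6, 1), (9, 0), (9, 1), (11, 0), (11, 1), (12, 0), (12, 1)]
Unfold 3 (reflect across v@2): 24 holes -> [(3, 0), (3, 1), (3, 2), (3, 3), (4, 0), (4, 1), (4, 2), (4, 3), (6, 0), (6, 1), (6, 2), (6, 3), (9, 0), (9, 1), (9, 2), (9, 3), (11, 0), (11, 1), (11, 2), (11, 3), (12, 0), (12, 1), (12, 2), (12, 3)]

Answer: ....
....
....
OOOO
OOOO
....
OOOO
....
....
OOOO
....
OOOO
OOOO
....
....
....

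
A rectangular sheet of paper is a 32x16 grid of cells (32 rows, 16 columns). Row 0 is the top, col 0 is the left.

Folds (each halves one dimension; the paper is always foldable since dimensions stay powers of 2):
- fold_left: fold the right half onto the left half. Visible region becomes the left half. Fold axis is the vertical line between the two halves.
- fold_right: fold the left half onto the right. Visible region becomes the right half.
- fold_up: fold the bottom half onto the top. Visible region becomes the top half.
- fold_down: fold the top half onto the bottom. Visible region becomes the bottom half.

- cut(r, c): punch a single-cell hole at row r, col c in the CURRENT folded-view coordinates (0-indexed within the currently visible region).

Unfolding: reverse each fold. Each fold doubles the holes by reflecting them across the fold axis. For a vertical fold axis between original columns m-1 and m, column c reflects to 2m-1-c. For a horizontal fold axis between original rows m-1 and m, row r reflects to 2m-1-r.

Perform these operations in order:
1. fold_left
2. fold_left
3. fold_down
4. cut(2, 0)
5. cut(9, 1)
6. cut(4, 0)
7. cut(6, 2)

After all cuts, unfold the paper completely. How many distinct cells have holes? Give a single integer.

Answer: 32

Derivation:
Op 1 fold_left: fold axis v@8; visible region now rows[0,32) x cols[0,8) = 32x8
Op 2 fold_left: fold axis v@4; visible region now rows[0,32) x cols[0,4) = 32x4
Op 3 fold_down: fold axis h@16; visible region now rows[16,32) x cols[0,4) = 16x4
Op 4 cut(2, 0): punch at orig (18,0); cuts so far [(18, 0)]; region rows[16,32) x cols[0,4) = 16x4
Op 5 cut(9, 1): punch at orig (25,1); cuts so far [(18, 0), (25, 1)]; region rows[16,32) x cols[0,4) = 16x4
Op 6 cut(4, 0): punch at orig (20,0); cuts so far [(18, 0), (20, 0), (25, 1)]; region rows[16,32) x cols[0,4) = 16x4
Op 7 cut(6, 2): punch at orig (22,2); cuts so far [(18, 0), (20, 0), (22, 2), (25, 1)]; region rows[16,32) x cols[0,4) = 16x4
Unfold 1 (reflect across h@16): 8 holes -> [(6, 1), (9, 2), (11, 0), (13, 0), (18, 0), (20, 0), (22, 2), (25, 1)]
Unfold 2 (reflect across v@4): 16 holes -> [(6, 1), (6, 6), (9, 2), (9, 5), (11, 0), (11, 7), (13, 0), (13, 7), (18, 0), (18, 7), (20, 0), (20, 7), (22, 2), (22, 5), (25, 1), (25, 6)]
Unfold 3 (reflect across v@8): 32 holes -> [(6, 1), (6, 6), (6, 9), (6, 14), (9, 2), (9, 5), (9, 10), (9, 13), (11, 0), (11, 7), (11, 8), (11, 15), (13, 0), (13, 7), (13, 8), (13, 15), (18, 0), (18, 7), (18, 8), (18, 15), (20, 0), (20, 7), (20, 8), (20, 15), (22, 2), (22, 5), (22, 10), (22, 13), (25, 1), (25, 6), (25, 9), (25, 14)]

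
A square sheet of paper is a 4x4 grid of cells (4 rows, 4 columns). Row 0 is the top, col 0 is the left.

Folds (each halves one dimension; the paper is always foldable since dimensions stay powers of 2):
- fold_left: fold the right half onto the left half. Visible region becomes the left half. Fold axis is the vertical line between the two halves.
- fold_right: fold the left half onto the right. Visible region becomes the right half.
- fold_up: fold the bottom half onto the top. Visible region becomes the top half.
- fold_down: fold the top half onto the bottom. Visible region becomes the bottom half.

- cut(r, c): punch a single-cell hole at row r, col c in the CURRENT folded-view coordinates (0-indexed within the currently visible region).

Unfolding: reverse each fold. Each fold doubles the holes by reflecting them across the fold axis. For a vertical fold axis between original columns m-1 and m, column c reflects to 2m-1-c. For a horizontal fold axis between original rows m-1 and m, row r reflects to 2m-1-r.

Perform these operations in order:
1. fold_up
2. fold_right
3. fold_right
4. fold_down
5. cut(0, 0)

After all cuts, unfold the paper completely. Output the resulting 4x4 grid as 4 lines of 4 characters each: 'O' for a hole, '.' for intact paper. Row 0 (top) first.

Op 1 fold_up: fold axis h@2; visible region now rows[0,2) x cols[0,4) = 2x4
Op 2 fold_right: fold axis v@2; visible region now rows[0,2) x cols[2,4) = 2x2
Op 3 fold_right: fold axis v@3; visible region now rows[0,2) x cols[3,4) = 2x1
Op 4 fold_down: fold axis h@1; visible region now rows[1,2) x cols[3,4) = 1x1
Op 5 cut(0, 0): punch at orig (1,3); cuts so far [(1, 3)]; region rows[1,2) x cols[3,4) = 1x1
Unfold 1 (reflect across h@1): 2 holes -> [(0, 3), (1, 3)]
Unfold 2 (reflect across v@3): 4 holes -> [(0, 2), (0, 3), (1, 2), (1, 3)]
Unfold 3 (reflect across v@2): 8 holes -> [(0, 0), (0, 1), (0, 2), (0, 3), (1, 0), (1, 1), (1, 2), (1, 3)]
Unfold 4 (reflect across h@2): 16 holes -> [(0, 0), (0, 1), (0, 2), (0, 3), (1, 0), (1, 1), (1, 2), (1, 3), (2, 0), (2, 1), (2, 2), (2, 3), (3, 0), (3, 1), (3, 2), (3, 3)]

Answer: OOOO
OOOO
OOOO
OOOO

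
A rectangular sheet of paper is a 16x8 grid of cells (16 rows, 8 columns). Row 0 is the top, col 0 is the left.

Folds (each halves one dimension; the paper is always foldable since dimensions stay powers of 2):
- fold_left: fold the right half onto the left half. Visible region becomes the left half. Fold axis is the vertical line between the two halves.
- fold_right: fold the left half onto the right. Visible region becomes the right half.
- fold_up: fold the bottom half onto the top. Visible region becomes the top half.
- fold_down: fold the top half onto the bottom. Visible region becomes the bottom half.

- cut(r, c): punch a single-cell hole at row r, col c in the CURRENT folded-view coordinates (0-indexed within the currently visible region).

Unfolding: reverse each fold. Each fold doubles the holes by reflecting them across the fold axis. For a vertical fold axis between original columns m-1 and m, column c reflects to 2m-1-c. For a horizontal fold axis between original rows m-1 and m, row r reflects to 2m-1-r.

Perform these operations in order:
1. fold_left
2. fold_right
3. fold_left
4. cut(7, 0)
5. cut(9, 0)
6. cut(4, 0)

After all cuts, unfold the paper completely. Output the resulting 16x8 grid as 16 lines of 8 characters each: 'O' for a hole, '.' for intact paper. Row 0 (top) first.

Answer: ........
........
........
........
OOOOOOOO
........
........
OOOOOOOO
........
OOOOOOOO
........
........
........
........
........
........

Derivation:
Op 1 fold_left: fold axis v@4; visible region now rows[0,16) x cols[0,4) = 16x4
Op 2 fold_right: fold axis v@2; visible region now rows[0,16) x cols[2,4) = 16x2
Op 3 fold_left: fold axis v@3; visible region now rows[0,16) x cols[2,3) = 16x1
Op 4 cut(7, 0): punch at orig (7,2); cuts so far [(7, 2)]; region rows[0,16) x cols[2,3) = 16x1
Op 5 cut(9, 0): punch at orig (9,2); cuts so far [(7, 2), (9, 2)]; region rows[0,16) x cols[2,3) = 16x1
Op 6 cut(4, 0): punch at orig (4,2); cuts so far [(4, 2), (7, 2), (9, 2)]; region rows[0,16) x cols[2,3) = 16x1
Unfold 1 (reflect across v@3): 6 holes -> [(4, 2), (4, 3), (7, 2), (7, 3), (9, 2), (9, 3)]
Unfold 2 (reflect across v@2): 12 holes -> [(4, 0), (4, 1), (4, 2), (4, 3), (7, 0), (7, 1), (7, 2), (7, 3), (9, 0), (9, 1), (9, 2), (9, 3)]
Unfold 3 (reflect across v@4): 24 holes -> [(4, 0), (4, 1), (4, 2), (4, 3), (4, 4), (4, 5), (4, 6), (4, 7), (7, 0), (7, 1), (7, 2), (7, 3), (7, 4), (7, 5), (7, 6), (7, 7), (9, 0), (9, 1), (9, 2), (9, 3), (9, 4), (9, 5), (9, 6), (9, 7)]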